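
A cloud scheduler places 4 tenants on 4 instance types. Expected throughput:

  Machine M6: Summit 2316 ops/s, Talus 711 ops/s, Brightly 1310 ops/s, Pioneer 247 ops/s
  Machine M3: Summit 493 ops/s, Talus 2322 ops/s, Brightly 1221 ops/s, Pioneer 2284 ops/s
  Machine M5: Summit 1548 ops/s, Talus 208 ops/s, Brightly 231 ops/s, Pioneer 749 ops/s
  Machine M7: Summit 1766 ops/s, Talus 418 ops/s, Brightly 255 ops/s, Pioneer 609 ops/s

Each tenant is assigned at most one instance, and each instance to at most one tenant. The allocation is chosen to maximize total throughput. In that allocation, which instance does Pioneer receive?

Pioneer receives Machine M5.

This is a one-to-one assignment (maximum-weight bipartite matching).
Optimal: Summit→Machine M7 (1766 ops/s), Talus→Machine M3 (2322 ops/s), Brightly→Machine M6 (1310 ops/s), Pioneer→Machine M5 (749 ops/s) — total 1766+2322+1310+749 = 6147 ops/s.
Max-entry greedy (repeatedly take the single best remaining cell) gives 5642 ops/s, worse by 505.
Next-best assignment: Summit→Machine M5, Talus→Machine M3, Brightly→Machine M6, Pioneer→Machine M7 = 5789 ops/s.
Every other assignment is strictly worse.
Pioneer's own top instance is Machine M3 (2284 ops/s), but forcing Pioneer→Machine M3 and reassigning the rest optimally gives only 5568 ops/s — worse by 579.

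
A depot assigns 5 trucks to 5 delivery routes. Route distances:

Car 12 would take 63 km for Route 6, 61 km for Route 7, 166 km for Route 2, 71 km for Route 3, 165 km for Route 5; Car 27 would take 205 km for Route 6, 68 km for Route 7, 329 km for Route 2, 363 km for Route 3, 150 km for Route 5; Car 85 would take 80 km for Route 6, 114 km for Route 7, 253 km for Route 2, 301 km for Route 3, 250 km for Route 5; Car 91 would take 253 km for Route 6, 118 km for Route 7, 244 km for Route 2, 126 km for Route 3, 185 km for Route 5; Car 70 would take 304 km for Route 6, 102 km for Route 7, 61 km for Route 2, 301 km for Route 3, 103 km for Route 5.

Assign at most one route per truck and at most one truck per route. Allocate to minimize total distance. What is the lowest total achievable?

Min total: 465 km

Optimal: Car 12→Route 3 (71 km), Car 27→Route 7 (68 km), Car 85→Route 6 (80 km), Car 91→Route 5 (185 km), Car 70→Route 2 (61 km) — total 71+68+80+185+61 = 465 km.
Column-greedy (each route in turn goes to its cheapest remaining truck) gives 568 km, worse by 103.
Checked against all permutations: 465 km is optimal.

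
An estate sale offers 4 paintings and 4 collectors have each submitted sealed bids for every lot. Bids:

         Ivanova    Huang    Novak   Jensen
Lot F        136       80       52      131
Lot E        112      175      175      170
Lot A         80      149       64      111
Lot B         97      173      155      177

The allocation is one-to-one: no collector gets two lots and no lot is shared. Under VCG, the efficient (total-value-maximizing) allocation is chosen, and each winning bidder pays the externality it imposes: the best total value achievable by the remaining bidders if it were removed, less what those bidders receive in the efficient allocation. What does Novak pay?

Efficient allocation: Ivanova→Lot F ($136), Huang→Lot A ($149), Novak→Lot E ($175), Jensen→Lot B ($177); total welfare W = $637.
Novak receives Lot E at value $175, so the others get W − 175 = $462.
Without Novak: best allocation of the remaining 3 bidders over all 4 lots is Ivanova→Lot F ($136), Huang→Lot E ($175), Jensen→Lot B ($177), total $488.
VCG payment = (others' best without Novak) − (others' welfare with Novak) = 488 − 462 = $26.

Novak pays $26.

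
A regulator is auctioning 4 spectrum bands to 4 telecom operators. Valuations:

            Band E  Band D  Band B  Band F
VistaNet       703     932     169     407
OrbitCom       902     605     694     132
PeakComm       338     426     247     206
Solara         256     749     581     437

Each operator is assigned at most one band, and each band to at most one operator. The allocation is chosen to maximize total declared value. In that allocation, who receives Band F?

PeakComm receives Band F.

Optimal: VistaNet→Band D ($932M), OrbitCom→Band E ($902M), PeakComm→Band F ($206M), Solara→Band B ($581M) — total 932+902+206+581 = $2621M.
Every other assignment is strictly worse.
PeakComm's own top band is Band D ($426M), but forcing PeakComm→Band D and reassigning the rest optimally gives only $2316M — worse by 305.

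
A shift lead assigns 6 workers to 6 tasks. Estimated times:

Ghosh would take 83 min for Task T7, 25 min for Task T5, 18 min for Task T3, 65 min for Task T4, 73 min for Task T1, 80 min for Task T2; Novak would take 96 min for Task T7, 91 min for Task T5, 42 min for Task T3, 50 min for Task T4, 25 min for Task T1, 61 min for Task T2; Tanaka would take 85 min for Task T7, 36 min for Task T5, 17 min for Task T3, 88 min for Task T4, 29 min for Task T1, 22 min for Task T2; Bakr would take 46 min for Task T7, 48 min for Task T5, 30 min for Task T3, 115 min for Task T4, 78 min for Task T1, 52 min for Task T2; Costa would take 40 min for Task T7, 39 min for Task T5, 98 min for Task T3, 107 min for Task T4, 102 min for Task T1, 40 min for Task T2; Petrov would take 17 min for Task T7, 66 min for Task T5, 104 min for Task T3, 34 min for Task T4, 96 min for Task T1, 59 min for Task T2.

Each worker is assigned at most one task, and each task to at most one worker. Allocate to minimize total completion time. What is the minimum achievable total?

Optimal: Ghosh→Task T5 (25 min), Novak→Task T1 (25 min), Tanaka→Task T2 (22 min), Bakr→Task T3 (30 min), Costa→Task T7 (40 min), Petrov→Task T4 (34 min) — total 25+25+22+30+40+34 = 176 min.
Min-entry greedy (repeatedly take the single cheapest remaining cell) gives 239 min, worse by 63.
Swapping Petrov↔Costa (Petrov→Task T7 17 min, Costa→Task T4 107 min) adds 50.
Every other assignment is strictly worse.

Minimum total: 176 min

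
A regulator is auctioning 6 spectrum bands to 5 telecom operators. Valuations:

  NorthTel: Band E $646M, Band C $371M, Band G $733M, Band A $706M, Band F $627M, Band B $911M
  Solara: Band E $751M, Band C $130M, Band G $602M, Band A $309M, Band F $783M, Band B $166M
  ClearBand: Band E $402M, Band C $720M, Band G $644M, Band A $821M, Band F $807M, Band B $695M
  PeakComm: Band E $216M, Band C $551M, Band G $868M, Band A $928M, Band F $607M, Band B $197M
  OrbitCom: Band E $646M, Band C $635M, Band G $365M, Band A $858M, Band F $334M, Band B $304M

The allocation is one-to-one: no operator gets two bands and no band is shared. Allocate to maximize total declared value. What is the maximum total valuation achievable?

Max total: $4195M

Treat this as an assignment problem: match each operator to one band.
Optimal: NorthTel→Band B ($911M), Solara→Band E ($751M), ClearBand→Band F ($807M), PeakComm→Band G ($868M), OrbitCom→Band A ($858M) — total 911+751+807+868+858 = $4195M.
Column-greedy (each band in turn goes to its best remaining operator) gives $3824M, worse by 371.
Swapping OrbitCom↔ClearBand (OrbitCom→Band F $334M, ClearBand→Band A $821M) loses 510.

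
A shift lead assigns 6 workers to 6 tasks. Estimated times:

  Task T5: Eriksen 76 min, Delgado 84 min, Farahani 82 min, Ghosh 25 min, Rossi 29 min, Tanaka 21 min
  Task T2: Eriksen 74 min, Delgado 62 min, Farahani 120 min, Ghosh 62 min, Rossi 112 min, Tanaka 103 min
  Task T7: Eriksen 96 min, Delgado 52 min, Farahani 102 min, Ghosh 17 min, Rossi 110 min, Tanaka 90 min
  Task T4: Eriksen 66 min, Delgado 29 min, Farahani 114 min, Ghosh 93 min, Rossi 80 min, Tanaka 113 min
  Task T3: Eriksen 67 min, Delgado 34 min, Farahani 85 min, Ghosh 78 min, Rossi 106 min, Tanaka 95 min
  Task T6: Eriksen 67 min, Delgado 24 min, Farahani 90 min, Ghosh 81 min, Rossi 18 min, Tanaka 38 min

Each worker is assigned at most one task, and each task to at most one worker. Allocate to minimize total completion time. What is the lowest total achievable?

Minimum total: 244 min

This is a one-to-one assignment (minimum-cost bipartite matching).
Optimal: Eriksen→Task T2 (74 min), Delgado→Task T4 (29 min), Farahani→Task T3 (85 min), Ghosh→Task T7 (17 min), Rossi→Task T6 (18 min), Tanaka→Task T5 (21 min) — total 74+29+85+17+18+21 = 244 min.
Row-greedy (each worker in turn takes its cheapest remaining task) gives 398 min, worse by 154.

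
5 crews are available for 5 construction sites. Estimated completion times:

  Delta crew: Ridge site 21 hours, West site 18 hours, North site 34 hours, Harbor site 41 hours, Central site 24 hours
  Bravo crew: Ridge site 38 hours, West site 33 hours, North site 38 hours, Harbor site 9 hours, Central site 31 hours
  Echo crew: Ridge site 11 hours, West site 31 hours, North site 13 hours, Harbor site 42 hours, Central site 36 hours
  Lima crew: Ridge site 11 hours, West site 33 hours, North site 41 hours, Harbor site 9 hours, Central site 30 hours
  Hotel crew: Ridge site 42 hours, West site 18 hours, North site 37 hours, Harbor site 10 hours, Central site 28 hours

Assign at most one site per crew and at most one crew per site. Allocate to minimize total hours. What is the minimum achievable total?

This is a one-to-one assignment (minimum-cost bipartite matching).
Optimal: Delta crew→Central site (24 hours), Bravo crew→Harbor site (9 hours), Echo crew→North site (13 hours), Lima crew→Ridge site (11 hours), Hotel crew→West site (18 hours) — total 24+9+13+11+18 = 75 hours.
Row-greedy (each crew in turn takes its cheapest remaining site) gives 105 hours, worse by 30.
Next-best assignment: Delta crew→West site, Bravo crew→Harbor site, Echo crew→North site, Lima crew→Ridge site, Hotel crew→Central site = 79 hours.

Minimum total: 75 hours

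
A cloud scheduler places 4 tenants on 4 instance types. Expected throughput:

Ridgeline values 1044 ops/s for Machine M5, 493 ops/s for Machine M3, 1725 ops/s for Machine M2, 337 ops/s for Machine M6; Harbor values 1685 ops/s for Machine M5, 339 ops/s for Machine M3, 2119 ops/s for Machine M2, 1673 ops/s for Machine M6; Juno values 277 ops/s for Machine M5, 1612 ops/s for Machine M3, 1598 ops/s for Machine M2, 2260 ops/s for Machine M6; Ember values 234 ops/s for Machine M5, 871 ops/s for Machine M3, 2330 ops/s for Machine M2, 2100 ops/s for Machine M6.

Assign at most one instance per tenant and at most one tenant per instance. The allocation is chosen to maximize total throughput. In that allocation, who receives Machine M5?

Harbor receives Machine M5.

Optimal: Ridgeline→Machine M2 (1725 ops/s), Harbor→Machine M5 (1685 ops/s), Juno→Machine M3 (1612 ops/s), Ember→Machine M6 (2100 ops/s) — total 1725+1685+1612+2100 = 7122 ops/s.
Column-greedy (each instance in turn goes to its best remaining tenant) gives 5964 ops/s, worse by 1158.
Next-best assignment: Ridgeline→Machine M5, Harbor→Machine M2, Juno→Machine M3, Ember→Machine M6 = 6875 ops/s.
Checked against all permutations: 7122 ops/s is optimal.
Harbor's own top instance is Machine M2 (2119 ops/s), but forcing Harbor→Machine M2 and reassigning the rest optimally gives only 6875 ops/s — worse by 247.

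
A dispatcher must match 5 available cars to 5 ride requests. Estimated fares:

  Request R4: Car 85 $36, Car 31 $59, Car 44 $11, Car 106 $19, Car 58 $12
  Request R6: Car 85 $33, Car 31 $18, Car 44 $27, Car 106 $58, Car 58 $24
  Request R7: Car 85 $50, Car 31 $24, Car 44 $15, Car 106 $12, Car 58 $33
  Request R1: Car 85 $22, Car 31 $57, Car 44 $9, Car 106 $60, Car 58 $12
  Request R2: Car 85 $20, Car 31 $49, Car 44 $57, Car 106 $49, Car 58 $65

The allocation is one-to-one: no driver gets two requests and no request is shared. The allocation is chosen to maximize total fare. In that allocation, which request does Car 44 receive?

Treat this as an assignment problem: match each driver to one request.
Optimal: Car 85→Request R7 ($50), Car 31→Request R4 ($59), Car 44→Request R6 ($27), Car 106→Request R1 ($60), Car 58→Request R2 ($65) — total 50+59+27+60+65 = $261.
Column-greedy (each request in turn goes to its best remaining driver) gives $236, worse by 25.
Car 44's own top request is Request R2 ($57), but forcing Car 44→Request R2 and reassigning the rest optimally gives only $250 — worse by 11.

Car 44 receives Request R6.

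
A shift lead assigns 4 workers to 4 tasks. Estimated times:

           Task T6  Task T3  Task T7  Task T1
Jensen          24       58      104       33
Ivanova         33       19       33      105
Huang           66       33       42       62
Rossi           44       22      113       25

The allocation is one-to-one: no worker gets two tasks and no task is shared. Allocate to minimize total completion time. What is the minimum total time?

Min total: 110 min

Optimal: Jensen→Task T6 (24 min), Ivanova→Task T3 (19 min), Huang→Task T7 (42 min), Rossi→Task T1 (25 min) — total 24+19+42+25 = 110 min.
Next-best assignment: Jensen→Task T6, Ivanova→Task T7, Huang→Task T3, Rossi→Task T1 = 115 min.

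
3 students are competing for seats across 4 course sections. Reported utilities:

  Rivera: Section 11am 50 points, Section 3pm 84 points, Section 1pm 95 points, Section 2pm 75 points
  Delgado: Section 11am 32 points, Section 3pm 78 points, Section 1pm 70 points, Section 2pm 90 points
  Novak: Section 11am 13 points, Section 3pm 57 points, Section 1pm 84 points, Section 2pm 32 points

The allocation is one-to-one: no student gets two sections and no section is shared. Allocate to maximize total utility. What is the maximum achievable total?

Max total: 258 points

Optimal: Rivera→Section 3pm (84 points), Delgado→Section 2pm (90 points), Novak→Section 1pm (84 points) — total 84+90+84 = 258 points.
Max-entry greedy (repeatedly take the single best remaining cell) gives 242 points, worse by 16.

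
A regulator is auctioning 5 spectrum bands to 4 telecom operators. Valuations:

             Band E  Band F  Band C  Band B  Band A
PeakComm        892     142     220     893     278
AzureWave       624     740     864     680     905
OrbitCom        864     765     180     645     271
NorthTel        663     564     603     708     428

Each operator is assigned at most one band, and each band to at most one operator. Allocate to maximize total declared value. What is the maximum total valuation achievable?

Max total: $3270M

Optimal: PeakComm→Band E ($892M), AzureWave→Band A ($905M), OrbitCom→Band F ($765M), NorthTel→Band B ($708M) — total 892+905+765+708 = $3270M.
Row-greedy (each operator in turn takes its best remaining band) gives $3265M, worse by 5.
Swapping OrbitCom↔PeakComm (OrbitCom→Band E $864M, PeakComm→Band F $142M) loses 651.
No other one-to-one assignment exceeds $3270M.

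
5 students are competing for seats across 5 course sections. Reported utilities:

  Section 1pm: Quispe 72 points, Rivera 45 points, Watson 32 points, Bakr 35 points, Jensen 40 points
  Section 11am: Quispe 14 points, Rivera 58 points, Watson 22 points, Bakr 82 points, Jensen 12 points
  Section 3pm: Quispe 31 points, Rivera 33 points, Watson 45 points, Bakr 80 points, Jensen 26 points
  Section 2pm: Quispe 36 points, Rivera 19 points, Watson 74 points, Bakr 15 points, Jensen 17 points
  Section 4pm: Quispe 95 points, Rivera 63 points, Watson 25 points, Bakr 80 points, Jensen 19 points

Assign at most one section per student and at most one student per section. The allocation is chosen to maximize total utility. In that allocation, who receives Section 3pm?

Bakr receives Section 3pm.

This is a one-to-one assignment (maximum-weight bipartite matching).
Optimal: Quispe→Section 4pm (95 points), Rivera→Section 11am (58 points), Watson→Section 2pm (74 points), Bakr→Section 3pm (80 points), Jensen→Section 1pm (40 points) — total 95+58+74+80+40 = 347 points.
Max-entry greedy (repeatedly take the single best remaining cell) gives 322 points, worse by 25.
Next-best assignment: Quispe→Section 4pm, Rivera→Section 3pm, Watson→Section 2pm, Bakr→Section 11am, Jensen→Section 1pm = 324 points.
Bakr's own top section is Section 11am (82 points), but forcing Bakr→Section 11am and reassigning the rest optimally gives only 324 points — worse by 23.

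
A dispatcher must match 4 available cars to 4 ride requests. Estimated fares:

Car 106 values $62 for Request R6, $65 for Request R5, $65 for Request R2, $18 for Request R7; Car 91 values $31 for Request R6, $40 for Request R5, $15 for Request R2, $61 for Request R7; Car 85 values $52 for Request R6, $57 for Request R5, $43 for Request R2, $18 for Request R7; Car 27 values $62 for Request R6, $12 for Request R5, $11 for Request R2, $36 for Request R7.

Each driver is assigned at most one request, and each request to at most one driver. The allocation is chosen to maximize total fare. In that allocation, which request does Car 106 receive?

Car 106 receives Request R2.

Optimal: Car 106→Request R2 ($65), Car 91→Request R7 ($61), Car 85→Request R5 ($57), Car 27→Request R6 ($62) — total 65+61+57+62 = $245.
Column-greedy (each request in turn goes to its best remaining driver) gives $170, worse by 75.
Swapping Car 91↔Car 106 (Car 91→Request R2 $15, Car 106→Request R7 $18) loses 93.
Checked against all permutations: $245 is optimal.
Car 106's own top request is Request R5 ($65), but forcing Car 106→Request R5 and reassigning the rest optimally gives only $231 — worse by 14.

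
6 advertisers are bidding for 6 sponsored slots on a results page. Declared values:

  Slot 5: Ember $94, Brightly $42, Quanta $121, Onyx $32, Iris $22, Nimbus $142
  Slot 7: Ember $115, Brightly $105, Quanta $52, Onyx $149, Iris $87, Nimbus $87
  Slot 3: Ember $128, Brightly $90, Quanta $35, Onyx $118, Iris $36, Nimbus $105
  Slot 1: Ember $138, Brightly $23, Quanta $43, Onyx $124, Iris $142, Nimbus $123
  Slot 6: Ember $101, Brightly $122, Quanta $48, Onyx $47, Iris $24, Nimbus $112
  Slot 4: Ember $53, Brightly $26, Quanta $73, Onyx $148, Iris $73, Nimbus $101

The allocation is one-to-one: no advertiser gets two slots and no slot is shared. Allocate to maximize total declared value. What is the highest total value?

Max total: $763

This is a one-to-one assignment (maximum-weight bipartite matching).
Optimal: Ember→Slot 3 ($128), Brightly→Slot 6 ($122), Quanta→Slot 5 ($121), Onyx→Slot 7 ($149), Iris→Slot 1 ($142), Nimbus→Slot 4 ($101) — total 128+122+121+149+142+101 = $763.
Max-entry greedy (repeatedly take the single best remaining cell) gives $756, worse by 7.
Swapping Quanta↔Ember (Quanta→Slot 3 $35, Ember→Slot 5 $94) loses 120.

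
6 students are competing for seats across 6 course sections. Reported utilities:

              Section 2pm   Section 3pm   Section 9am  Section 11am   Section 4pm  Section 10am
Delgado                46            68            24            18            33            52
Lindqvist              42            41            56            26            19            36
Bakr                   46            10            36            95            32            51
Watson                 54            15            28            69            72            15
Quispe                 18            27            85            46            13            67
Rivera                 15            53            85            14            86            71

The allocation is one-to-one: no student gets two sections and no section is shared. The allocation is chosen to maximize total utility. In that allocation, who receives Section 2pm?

Lindqvist receives Section 2pm.

This is a one-to-one assignment (maximum-weight bipartite matching).
Optimal: Delgado→Section 3pm (68 points), Lindqvist→Section 2pm (42 points), Bakr→Section 11am (95 points), Watson→Section 4pm (72 points), Quispe→Section 9am (85 points), Rivera→Section 10am (71 points) — total 68+42+95+72+85+71 = 433 points.
Column-greedy (each section in turn goes to its best remaining student) gives 424 points, worse by 9.
Next-best assignment: Delgado→Section 3pm, Lindqvist→Section 2pm, Bakr→Section 11am, Watson→Section 4pm, Quispe→Section 10am, Rivera→Section 9am = 429 points.
Checked against all permutations: 433 points is optimal.
Lindqvist's own top section is Section 9am (56 points), but forcing Lindqvist→Section 9am and reassigning the rest optimally gives only 426 points — worse by 7.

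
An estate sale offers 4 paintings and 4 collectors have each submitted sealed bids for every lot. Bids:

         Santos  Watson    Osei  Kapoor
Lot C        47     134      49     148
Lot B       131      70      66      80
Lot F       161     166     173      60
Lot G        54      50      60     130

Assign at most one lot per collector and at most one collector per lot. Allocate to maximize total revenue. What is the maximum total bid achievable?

Optimal: Santos→Lot B ($131), Watson→Lot C ($134), Osei→Lot F ($173), Kapoor→Lot G ($130) — total 131+134+173+130 = $568.
Column-greedy (each lot in turn goes to its best remaining collector) gives $502, worse by 66.
Swapping Santos↔Kapoor (Santos→Lot G $54, Kapoor→Lot B $80) loses 127.

Maximum total: $568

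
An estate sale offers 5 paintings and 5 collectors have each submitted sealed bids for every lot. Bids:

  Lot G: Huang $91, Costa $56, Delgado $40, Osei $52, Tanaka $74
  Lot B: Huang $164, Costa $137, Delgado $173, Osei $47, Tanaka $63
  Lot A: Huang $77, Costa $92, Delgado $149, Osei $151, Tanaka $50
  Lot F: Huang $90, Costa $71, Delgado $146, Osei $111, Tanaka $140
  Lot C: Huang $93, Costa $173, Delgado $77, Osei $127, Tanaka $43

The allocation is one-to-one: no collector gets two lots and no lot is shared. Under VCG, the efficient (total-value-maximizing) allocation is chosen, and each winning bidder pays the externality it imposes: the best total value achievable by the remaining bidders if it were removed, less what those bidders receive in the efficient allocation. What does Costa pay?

Costa pays $25.

Efficient allocation: Huang→Lot G ($91), Costa→Lot C ($173), Delgado→Lot B ($173), Osei→Lot A ($151), Tanaka→Lot F ($140); total welfare W = $728.
Costa receives Lot C at value $173, so the others get W − 173 = $555.
Without Costa: best allocation of the remaining 4 bidders over all 5 lots is Huang→Lot B ($164), Delgado→Lot A ($149), Osei→Lot C ($127), Tanaka→Lot F ($140), total $580.
VCG payment = (others' best without Costa) − (others' welfare with Costa) = 580 − 555 = $25.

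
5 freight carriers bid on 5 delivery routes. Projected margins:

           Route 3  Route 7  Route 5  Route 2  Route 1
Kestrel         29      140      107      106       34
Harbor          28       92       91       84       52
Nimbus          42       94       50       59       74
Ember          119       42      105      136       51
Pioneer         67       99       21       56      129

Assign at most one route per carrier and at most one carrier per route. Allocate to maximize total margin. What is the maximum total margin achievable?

Optimal: Kestrel→Route 2 ($106k), Harbor→Route 5 ($91k), Nimbus→Route 7 ($94k), Ember→Route 3 ($119k), Pioneer→Route 1 ($129k) — total 106+91+94+119+129 = $539k.
Max-entry greedy (repeatedly take the single best remaining cell) gives $538k, worse by 1.
Next-best assignment: Kestrel→Route 7, Harbor→Route 5, Nimbus→Route 3, Ember→Route 2, Pioneer→Route 1 = $538k.
Checked against all permutations: $539k is optimal.

Max total: $539k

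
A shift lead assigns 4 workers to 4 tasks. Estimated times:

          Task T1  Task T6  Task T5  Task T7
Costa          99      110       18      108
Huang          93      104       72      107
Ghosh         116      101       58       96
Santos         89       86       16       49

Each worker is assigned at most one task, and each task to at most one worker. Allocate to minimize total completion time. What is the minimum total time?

Optimal: Costa→Task T5 (18 min), Huang→Task T1 (93 min), Ghosh→Task T6 (101 min), Santos→Task T7 (49 min) — total 18+93+101+49 = 261 min.
Min-entry greedy (repeatedly take the single cheapest remaining cell) gives 315 min, worse by 54.
Next-best assignment: Costa→Task T5, Huang→Task T6, Ghosh→Task T1, Santos→Task T7 = 287 min.

Min total: 261 min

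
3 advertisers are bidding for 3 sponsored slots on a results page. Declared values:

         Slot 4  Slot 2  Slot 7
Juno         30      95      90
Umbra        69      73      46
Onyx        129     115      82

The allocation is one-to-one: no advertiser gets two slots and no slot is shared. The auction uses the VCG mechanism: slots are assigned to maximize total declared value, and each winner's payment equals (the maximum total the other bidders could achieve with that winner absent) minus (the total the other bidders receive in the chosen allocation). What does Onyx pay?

Efficient allocation: Juno→Slot 7 ($90), Umbra→Slot 2 ($73), Onyx→Slot 4 ($129); total welfare W = $292.
Onyx receives Slot 4 at value $129, so the others get W − 129 = $163.
Without Onyx: best allocation of the remaining 2 bidders over all 3 slots is Juno→Slot 2 ($95), Umbra→Slot 4 ($69), total $164.
VCG payment = (others' best without Onyx) − (others' welfare with Onyx) = 164 − 163 = $1.

Onyx pays $1.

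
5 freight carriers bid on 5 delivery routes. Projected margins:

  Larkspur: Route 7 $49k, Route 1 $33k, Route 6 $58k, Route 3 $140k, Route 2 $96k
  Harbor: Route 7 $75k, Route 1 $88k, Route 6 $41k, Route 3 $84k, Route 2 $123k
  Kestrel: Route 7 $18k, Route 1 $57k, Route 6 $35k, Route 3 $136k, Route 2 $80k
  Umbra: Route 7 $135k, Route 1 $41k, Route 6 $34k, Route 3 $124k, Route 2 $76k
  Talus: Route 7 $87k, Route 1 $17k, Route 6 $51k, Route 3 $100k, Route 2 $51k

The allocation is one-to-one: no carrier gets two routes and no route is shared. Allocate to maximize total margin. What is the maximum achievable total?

Treat this as an assignment problem: match each carrier to one route.
Optimal: Larkspur→Route 3 ($140k), Harbor→Route 2 ($123k), Kestrel→Route 1 ($57k), Umbra→Route 7 ($135k), Talus→Route 6 ($51k) — total 140+123+57+135+51 = $506k.
Column-greedy (each route in turn goes to its best remaining carrier) gives $468k, worse by 38.

Maximum total: $506k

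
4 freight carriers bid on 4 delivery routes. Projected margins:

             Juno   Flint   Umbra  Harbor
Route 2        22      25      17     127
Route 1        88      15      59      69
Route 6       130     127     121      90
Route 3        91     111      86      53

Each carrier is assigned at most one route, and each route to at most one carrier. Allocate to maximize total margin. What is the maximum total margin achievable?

Treat this as an assignment problem: match each carrier to one route.
Optimal: Juno→Route 1 ($88k), Flint→Route 3 ($111k), Umbra→Route 6 ($121k), Harbor→Route 2 ($127k) — total 88+111+121+127 = $447k.
Max-entry greedy (repeatedly take the single best remaining cell) gives $427k, worse by 20.
Swapping Harbor↔Juno (Harbor→Route 1 $69k, Juno→Route 2 $22k) loses 124.

Maximum total: $447k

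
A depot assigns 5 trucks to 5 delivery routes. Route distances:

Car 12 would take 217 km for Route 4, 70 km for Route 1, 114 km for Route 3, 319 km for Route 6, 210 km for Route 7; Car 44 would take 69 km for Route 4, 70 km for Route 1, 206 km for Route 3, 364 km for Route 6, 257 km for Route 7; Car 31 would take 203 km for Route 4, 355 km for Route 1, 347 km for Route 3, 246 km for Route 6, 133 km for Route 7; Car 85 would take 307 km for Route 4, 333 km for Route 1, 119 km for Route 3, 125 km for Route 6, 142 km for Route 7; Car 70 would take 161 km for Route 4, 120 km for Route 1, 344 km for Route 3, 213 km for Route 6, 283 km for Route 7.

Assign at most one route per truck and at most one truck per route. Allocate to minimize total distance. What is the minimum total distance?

Min total: 561 km

Treat this as an assignment problem: match each truck to one route.
Optimal: Car 12→Route 3 (114 km), Car 44→Route 4 (69 km), Car 31→Route 7 (133 km), Car 85→Route 6 (125 km), Car 70→Route 1 (120 km) — total 114+69+133+125+120 = 561 km.
Column-greedy (each route in turn goes to its cheapest remaining truck) gives 604 km, worse by 43.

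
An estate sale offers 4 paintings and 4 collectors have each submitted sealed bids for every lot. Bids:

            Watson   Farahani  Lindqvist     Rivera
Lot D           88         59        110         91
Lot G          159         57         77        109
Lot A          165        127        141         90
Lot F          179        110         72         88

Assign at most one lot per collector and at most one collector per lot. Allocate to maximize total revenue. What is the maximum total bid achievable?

Max total: $525

This is a one-to-one assignment (maximum-weight bipartite matching).
Optimal: Watson→Lot F ($179), Farahani→Lot A ($127), Lindqvist→Lot D ($110), Rivera→Lot G ($109) — total 179+127+110+109 = $525.
Max-entry greedy (repeatedly take the single best remaining cell) gives $488, worse by 37.
Next-best assignment: Watson→Lot G, Farahani→Lot F, Lindqvist→Lot A, Rivera→Lot D = $501.
No other one-to-one assignment exceeds $525.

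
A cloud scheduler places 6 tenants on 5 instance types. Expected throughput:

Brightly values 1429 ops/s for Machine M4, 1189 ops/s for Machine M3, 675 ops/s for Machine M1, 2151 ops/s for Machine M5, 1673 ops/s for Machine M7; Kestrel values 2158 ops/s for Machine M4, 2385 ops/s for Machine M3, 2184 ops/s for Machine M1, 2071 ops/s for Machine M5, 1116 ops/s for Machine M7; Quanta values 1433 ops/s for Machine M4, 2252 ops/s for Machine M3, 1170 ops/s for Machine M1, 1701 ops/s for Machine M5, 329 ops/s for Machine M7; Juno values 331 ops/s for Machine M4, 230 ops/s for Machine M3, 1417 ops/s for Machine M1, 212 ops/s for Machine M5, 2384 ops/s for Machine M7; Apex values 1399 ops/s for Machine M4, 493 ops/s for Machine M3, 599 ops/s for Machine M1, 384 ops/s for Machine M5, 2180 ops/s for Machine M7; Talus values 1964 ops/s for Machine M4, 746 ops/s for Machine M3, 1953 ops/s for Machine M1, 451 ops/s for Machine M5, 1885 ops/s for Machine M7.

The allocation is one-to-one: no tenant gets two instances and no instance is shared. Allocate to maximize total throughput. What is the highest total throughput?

Maximum total: 10935 ops/s

Optimal: Talus→Machine M4 (1964 ops/s), Quanta→Machine M3 (2252 ops/s), Kestrel→Machine M1 (2184 ops/s), Brightly→Machine M5 (2151 ops/s), Juno→Machine M7 (2384 ops/s) — total 1964+2252+2184+2151+2384 = 10935 ops/s.
Max-entry greedy (repeatedly take the single best remaining cell) gives 10054 ops/s, worse by 881.
Next-best assignment: Kestrel→Machine M4, Quanta→Machine M3, Talus→Machine M1, Brightly→Machine M5, Juno→Machine M7 = 10898 ops/s.
Every other assignment is strictly worse.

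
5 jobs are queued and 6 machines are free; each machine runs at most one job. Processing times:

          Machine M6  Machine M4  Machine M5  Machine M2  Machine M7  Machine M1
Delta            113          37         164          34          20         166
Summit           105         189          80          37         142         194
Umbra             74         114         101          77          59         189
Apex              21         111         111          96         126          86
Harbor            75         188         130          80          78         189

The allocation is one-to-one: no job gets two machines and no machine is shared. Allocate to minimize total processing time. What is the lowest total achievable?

Optimal: Delta→Machine M4 (37 min), Summit→Machine M2 (37 min), Umbra→Machine M5 (101 min), Apex→Machine M6 (21 min), Harbor→Machine M7 (78 min) — total 37+37+101+21+78 = 274 min.
Min-entry greedy (repeatedly take the single cheapest remaining cell) gives 367 min, worse by 93.

Min total: 274 min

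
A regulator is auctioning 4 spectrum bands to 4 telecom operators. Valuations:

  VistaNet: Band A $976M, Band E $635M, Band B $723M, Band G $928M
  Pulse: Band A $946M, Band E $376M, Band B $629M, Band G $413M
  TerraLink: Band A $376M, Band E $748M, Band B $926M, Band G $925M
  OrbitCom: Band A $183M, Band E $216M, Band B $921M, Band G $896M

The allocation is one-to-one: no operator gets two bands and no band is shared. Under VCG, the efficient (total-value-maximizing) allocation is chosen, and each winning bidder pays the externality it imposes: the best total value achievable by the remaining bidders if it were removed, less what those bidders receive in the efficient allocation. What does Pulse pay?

Efficient allocation: VistaNet→Band G ($928M), Pulse→Band A ($946M), TerraLink→Band E ($748M), OrbitCom→Band B ($921M); total welfare W = $3543M.
Pulse receives Band A at value $946M, so the others get W − 946 = $2597M.
Without Pulse: best allocation of the remaining 3 bidders over all 4 bands is VistaNet→Band A ($976M), TerraLink→Band G ($925M), OrbitCom→Band B ($921M), total $2822M.
VCG payment = (others' best without Pulse) − (others' welfare with Pulse) = 2822 − 2597 = $225M.

Pulse pays $225M.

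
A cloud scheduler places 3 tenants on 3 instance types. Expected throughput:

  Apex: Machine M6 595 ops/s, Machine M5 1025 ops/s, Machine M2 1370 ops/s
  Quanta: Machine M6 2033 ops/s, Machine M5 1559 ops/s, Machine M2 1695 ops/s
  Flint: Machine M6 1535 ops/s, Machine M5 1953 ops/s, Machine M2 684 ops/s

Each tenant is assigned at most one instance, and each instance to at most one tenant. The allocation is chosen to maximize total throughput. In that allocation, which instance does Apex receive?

Optimal: Apex→Machine M2 (1370 ops/s), Quanta→Machine M6 (2033 ops/s), Flint→Machine M5 (1953 ops/s) — total 1370+2033+1953 = 5356 ops/s.
Next-best assignment: Apex→Machine M2, Quanta→Machine M5, Flint→Machine M6 = 4464 ops/s.

Apex receives Machine M2.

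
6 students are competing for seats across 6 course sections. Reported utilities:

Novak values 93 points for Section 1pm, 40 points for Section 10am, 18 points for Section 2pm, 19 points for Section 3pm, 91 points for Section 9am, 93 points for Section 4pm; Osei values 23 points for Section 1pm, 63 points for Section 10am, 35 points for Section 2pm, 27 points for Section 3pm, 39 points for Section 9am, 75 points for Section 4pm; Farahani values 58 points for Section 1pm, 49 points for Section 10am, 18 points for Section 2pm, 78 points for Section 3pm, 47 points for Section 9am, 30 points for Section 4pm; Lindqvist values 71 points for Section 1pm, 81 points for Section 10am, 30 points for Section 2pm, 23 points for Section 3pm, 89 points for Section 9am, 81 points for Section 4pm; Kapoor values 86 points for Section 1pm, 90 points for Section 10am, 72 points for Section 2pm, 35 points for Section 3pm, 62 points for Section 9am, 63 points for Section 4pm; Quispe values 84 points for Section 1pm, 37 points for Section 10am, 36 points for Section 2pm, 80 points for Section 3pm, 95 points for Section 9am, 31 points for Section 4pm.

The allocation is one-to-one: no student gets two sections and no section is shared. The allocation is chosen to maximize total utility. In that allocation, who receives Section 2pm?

Optimal: Novak→Section 1pm (93 points), Osei→Section 4pm (75 points), Farahani→Section 3pm (78 points), Lindqvist→Section 10am (81 points), Kapoor→Section 2pm (72 points), Quispe→Section 9am (95 points) — total 93+75+78+81+72+95 = 494 points.
Max-entry greedy (repeatedly take the single best remaining cell) gives 472 points, worse by 22.
Next-best assignment: Novak→Section 1pm, Osei→Section 10am, Farahani→Section 3pm, Lindqvist→Section 4pm, Kapoor→Section 2pm, Quispe→Section 9am = 482 points.
Kapoor's own top section is Section 10am (90 points), but forcing Kapoor→Section 10am and reassigning the rest optimally gives only 472 points — worse by 22.

Kapoor receives Section 2pm.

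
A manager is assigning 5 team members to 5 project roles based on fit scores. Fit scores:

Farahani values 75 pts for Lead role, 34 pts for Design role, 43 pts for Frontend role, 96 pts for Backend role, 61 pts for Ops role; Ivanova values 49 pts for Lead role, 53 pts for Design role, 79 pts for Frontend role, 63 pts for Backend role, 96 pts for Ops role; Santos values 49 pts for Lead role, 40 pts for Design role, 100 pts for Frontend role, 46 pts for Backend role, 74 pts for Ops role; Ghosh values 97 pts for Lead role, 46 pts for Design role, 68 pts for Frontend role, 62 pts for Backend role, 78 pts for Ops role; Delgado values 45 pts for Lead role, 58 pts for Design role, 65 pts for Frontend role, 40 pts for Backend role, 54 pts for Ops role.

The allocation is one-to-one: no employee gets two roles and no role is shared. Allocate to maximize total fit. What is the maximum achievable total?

Maximum total: 447 pts

Optimal: Farahani→Backend role (96 pts), Ivanova→Ops role (96 pts), Santos→Frontend role (100 pts), Ghosh→Lead role (97 pts), Delgado→Design role (58 pts) — total 96+96+100+97+58 = 447 pts.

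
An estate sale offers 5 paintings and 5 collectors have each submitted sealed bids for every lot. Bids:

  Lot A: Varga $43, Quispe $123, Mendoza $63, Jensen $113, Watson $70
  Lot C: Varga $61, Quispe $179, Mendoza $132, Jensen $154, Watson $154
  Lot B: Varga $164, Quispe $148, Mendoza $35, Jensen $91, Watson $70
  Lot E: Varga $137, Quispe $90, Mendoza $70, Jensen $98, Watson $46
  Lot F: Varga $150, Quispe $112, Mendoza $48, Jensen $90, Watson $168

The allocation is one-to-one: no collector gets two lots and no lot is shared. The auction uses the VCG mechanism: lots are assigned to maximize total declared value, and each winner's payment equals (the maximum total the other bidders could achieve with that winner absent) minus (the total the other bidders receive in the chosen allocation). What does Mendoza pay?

Mendoza pays $58.

Efficient allocation: Varga→Lot E ($137), Quispe→Lot B ($148), Mendoza→Lot C ($132), Jensen→Lot A ($113), Watson→Lot F ($168); total welfare W = $698.
Mendoza receives Lot C at value $132, so the others get W − 132 = $566.
Without Mendoza: best allocation of the remaining 4 bidders over all 5 lots is Varga→Lot B ($164), Quispe→Lot C ($179), Jensen→Lot A ($113), Watson→Lot F ($168), total $624.
VCG payment = (others' best without Mendoza) − (others' welfare with Mendoza) = 624 − 566 = $58.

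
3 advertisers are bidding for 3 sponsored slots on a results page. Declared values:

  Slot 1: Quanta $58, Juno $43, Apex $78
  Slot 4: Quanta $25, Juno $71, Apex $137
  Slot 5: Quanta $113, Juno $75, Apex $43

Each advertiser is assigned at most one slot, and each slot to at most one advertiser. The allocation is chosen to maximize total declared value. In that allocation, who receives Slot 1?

Juno receives Slot 1.

Optimal: Quanta→Slot 5 ($113), Juno→Slot 1 ($43), Apex→Slot 4 ($137) — total 113+43+137 = $293.
Column-greedy (each slot in turn goes to its best remaining advertiser) gives $262, worse by 31.
Every other assignment is strictly worse.
Juno's own top slot is Slot 5 ($75), but forcing Juno→Slot 5 and reassigning the rest optimally gives only $270 — worse by 23.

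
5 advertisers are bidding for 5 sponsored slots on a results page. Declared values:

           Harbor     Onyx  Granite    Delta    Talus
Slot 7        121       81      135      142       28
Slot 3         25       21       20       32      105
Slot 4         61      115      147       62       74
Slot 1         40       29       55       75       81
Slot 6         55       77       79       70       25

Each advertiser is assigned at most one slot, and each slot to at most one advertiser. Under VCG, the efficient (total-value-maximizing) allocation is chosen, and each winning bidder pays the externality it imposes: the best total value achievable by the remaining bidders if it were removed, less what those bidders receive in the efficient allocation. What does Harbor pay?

Harbor pays $67.

Efficient allocation: Harbor→Slot 7 ($121), Onyx→Slot 6 ($77), Granite→Slot 4 ($147), Delta→Slot 1 ($75), Talus→Slot 3 ($105); total welfare W = $525.
Harbor receives Slot 7 at value $121, so the others get W − 121 = $404.
Without Harbor: best allocation of the remaining 4 bidders over all 5 slots is Onyx→Slot 6 ($77), Granite→Slot 4 ($147), Delta→Slot 7 ($142), Talus→Slot 3 ($105), total $471.
VCG payment = (others' best without Harbor) − (others' welfare with Harbor) = 471 − 404 = $67.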